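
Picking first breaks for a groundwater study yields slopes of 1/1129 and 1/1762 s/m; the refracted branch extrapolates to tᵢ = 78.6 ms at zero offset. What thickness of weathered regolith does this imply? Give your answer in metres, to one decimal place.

57.8 m

θ_c = arcsin(1129/1762) = 39.85°; cos θ_c = 0.7678.
tᵢ = 2h cos θ_c/V₁ ⇒ h = tᵢ·V₁/(2 cos θ_c) = 0.0786·1129/(2·0.7678) = 57.79 m.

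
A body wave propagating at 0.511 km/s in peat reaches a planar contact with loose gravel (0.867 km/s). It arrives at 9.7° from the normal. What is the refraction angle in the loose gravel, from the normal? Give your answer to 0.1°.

16.6°

sin θ₁/V₁ = sin θ₂/V₂ ⇒ sin θ₂ = 0.867·sin 9.7°/0.511 = 0.867·0.1685/0.511 = 0.2859.
θ₂ = arcsin 0.2859 = 16.61° from the normal.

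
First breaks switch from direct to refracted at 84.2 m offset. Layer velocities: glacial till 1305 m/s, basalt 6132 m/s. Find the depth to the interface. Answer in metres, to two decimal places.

x_cross = 2h·√((V₂+V₁)/(V₂−V₁)) → h = x_cross / (2·√((V₂+V₁)/(V₂−V₁))).
√((V₂+V₁)/(V₂−V₁)) = √((6132+1305)/(6132−1305)) = 1.2413.
h = 84.2 / (2·1.2413) = 33.92 m.

33.92 m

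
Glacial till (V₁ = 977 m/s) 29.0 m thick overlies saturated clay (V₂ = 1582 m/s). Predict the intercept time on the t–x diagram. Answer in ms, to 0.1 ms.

tᵢ = 2h·√(V₂²−V₁²)/(V₁V₂).
√(V₂²−V₁²) = √(1582²−977²) = 1244.3 m/s.
tᵢ = 2·29.0·1244.3/(977·1582) = 0.04669 s.

46.7 ms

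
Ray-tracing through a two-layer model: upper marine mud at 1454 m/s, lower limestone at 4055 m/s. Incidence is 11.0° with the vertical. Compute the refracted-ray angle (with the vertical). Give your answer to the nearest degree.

32°

Snell's law: sin θ₂ = (V₂/V₁)·sin θ₁ = (4055/1454)·sin 11.0° = 0.5321.
θ₂ = sin⁻¹(0.5321) = 32.15° (from vertical).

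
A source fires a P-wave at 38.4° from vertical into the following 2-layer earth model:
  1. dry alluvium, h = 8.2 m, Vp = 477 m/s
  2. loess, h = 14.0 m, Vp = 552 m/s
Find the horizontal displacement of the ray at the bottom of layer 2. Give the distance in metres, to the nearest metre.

p = sin θ₁/V₁ = sin 38.4°/477 = 1.3022e-03 s/m is conserved through the stack.
Layer 1: θ = 38.40°; offset = 8.2·tan 38.40° = 6.499 m.
Layer 2: sin θ = p·552 = 0.7188 → θ = 45.96°; offset = 14.0·tan 45.96° = 14.475 m.
Σ offsets = 20.975 m.

21 m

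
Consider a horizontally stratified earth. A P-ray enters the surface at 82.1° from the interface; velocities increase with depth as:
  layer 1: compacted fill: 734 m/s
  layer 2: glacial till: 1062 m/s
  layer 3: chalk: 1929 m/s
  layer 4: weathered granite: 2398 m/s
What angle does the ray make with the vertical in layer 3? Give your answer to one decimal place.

21.2°

From the normal: θ₁ = 90° − 82.1° = 7.9°.
Snell's law across each interface conserves sin θ / V, so sin θ_3 = V_3·sin θ₁/V₁.
sin θ_3 = 1929 × sin 7.9° / 734 = 0.3612.
θ_3 = arcsin 0.3612 = 21.17°.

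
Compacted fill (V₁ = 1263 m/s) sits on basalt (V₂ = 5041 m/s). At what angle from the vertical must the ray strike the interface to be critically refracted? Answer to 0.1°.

14.5°

Critical incidence: sin θ_c = V₁/V₂ = 1263/5041 = 0.2505.
θ_c = arcsin 0.2505 = 14.51°.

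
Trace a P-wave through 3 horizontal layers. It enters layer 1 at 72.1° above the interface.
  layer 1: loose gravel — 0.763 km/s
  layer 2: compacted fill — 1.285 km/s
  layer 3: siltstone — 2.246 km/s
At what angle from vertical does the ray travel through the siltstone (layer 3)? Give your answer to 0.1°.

From the normal: θ₁ = 90° − 72.1° = 17.9°.
Ray parameter p = sin 17.9° / 0.763 = 4.0283e-01 s/km.
sin θ_3 = p·V_3 = 4.0283e-01 × 2.246 = 0.9047.
θ_3 = arcsin 0.9047 = 64.79°.

64.8°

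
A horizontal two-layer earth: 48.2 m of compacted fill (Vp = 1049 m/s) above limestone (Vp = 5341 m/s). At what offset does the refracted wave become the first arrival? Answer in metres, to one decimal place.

117.6 m

x_cross = 2h·√((V₂+V₁)/(V₂−V₁)).
(V₂+V₁)/(V₂−V₁) = (5341+1049)/(5341−1049) = 1.4888; √ = 1.2202.
x_cross = 2·48.2·1.2202 = 117.62 m.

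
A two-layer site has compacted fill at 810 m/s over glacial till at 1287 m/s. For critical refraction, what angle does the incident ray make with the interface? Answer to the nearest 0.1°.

At critical incidence the refracted ray runs along the interface (θ₂ = 90°), so sin θ_c = V₁/V₂.
θ_c = arcsin(810/1287) = arcsin 0.6294 = 39.00°.
Measured from the interface: 90° − 39.00° = 51.00°.

51.0°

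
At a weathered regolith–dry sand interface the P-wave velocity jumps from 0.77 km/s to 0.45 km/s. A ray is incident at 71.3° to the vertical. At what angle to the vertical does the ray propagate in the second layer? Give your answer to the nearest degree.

34°

Snell's law: sin θ₂ = (V₂/V₁)·sin θ₁ = (0.45/0.77)·sin 71.3° = 0.5536.
θ₂ = arcsin 0.5536 = 33.61° from the normal.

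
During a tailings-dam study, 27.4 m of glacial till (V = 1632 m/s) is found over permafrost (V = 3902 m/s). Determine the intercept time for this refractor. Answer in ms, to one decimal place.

30.5 ms

tᵢ = 2h·√(V₂²−V₁²)/(V₁V₂).
√(V₂²−V₁²) = √(3902²−1632²) = 3544.3 m/s.
tᵢ = 2·27.4·3544.3/(1632·3902) = 0.03050 s.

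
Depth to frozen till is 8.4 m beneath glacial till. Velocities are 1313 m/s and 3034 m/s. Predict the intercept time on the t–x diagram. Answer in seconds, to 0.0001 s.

tᵢ = 2h·√(V₂²−V₁²)/(V₁V₂).
√(V₂²−V₁²) = √(3034²−1313²) = 2735.2 m/s.
tᵢ = 2·8.4·2735.2/(1313·3034) = 0.01153 s.

0.0115 s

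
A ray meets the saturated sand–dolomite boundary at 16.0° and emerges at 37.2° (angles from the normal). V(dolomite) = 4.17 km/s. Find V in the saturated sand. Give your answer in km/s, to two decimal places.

sin 16.0° = 0.2756; sin 37.2° = 0.6046.
V₁ = V₂·(sin θ₁/sin θ₂) = 4.17·(0.2756/0.6046) = 1.90 km/s.

1.90 km/s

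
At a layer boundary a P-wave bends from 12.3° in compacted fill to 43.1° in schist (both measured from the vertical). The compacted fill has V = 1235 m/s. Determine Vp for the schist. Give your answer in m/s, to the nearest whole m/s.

Snell's law: sin 12.3°/V₁ = sin 43.1°/V₂.
V₂ = V₁·sin 43.1°/sin 12.3° = 1235 × 3.2074 = 3961.14 m/s.

3961 m/s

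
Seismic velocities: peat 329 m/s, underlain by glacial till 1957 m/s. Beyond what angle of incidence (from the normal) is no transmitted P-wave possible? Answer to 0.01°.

9.68°

At critical incidence the refracted ray runs along the interface (θ₂ = 90°), so sin θ_c = V₁/V₂.
θ_c = arcsin(329/1957) = arcsin 0.1681 = 9.68°.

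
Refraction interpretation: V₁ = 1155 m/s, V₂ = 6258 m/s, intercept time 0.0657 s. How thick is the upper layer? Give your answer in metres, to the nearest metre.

θ_c = arcsin(1155/6258) = 10.64°; cos θ_c = 0.9828.
tᵢ = 2h cos θ_c/V₁ ⇒ h = tᵢ·V₁/(2 cos θ_c) = 0.0657·1155/(2·0.9828) = 38.60 m.

39 m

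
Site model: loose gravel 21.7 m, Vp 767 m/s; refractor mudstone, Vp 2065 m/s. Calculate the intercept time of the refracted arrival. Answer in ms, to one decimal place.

tᵢ = 2h·√(V₂²−V₁²)/(V₁V₂).
√(V₂²−V₁²) = √(2065²−767²) = 1917.3 m/s.
tᵢ = 2·21.7·1917.3/(767·2065) = 0.05254 s.

52.5 ms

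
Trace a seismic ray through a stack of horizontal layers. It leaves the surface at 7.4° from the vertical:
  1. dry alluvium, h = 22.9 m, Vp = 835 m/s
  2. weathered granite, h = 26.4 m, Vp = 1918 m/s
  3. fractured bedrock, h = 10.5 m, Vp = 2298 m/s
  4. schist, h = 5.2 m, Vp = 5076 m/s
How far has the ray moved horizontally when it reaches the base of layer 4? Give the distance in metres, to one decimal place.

p = sin θ₁/V₁ = sin 7.4°/835 = 1.5425e-04 s/m is conserved through the stack.
Layer 1: θ = 7.40°; offset = 22.9·tan 7.40° = 2.974 m.
Layer 2: sin θ = p·1918 = 0.2958 → θ = 17.21°; offset = 26.4·tan 17.21° = 8.176 m.
Layer 3: sin θ = p·2298 = 0.3545 → θ = 20.76°; offset = 10.5·tan 20.76° = 3.980 m.
Layer 4: sin θ = p·5076 = 0.7830 → θ = 51.53°; offset = 5.2·tan 51.53° = 6.545 m.
Σ offsets = 21.675 m.

21.7 m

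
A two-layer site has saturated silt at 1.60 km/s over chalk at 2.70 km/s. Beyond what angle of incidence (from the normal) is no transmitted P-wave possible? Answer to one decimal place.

36.3°

At critical incidence the refracted ray runs along the interface (θ₂ = 90°), so sin θ_c = V₁/V₂.
θ_c = arcsin(1.60/2.70) = arcsin 0.5926 = 36.34°.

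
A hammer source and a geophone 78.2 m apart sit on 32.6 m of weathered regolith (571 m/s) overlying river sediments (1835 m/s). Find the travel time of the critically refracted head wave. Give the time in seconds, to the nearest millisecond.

θ_c = arcsin(V₁/V₂) = arcsin(571/1835) = 18.13°, cos θ_c = 0.9504.
Intercept time tᵢ = 2h cos θ_c / V₁ = 2·32.6·0.9504/571 = 0.10852 s.
t = x/V₂ + tᵢ = 78.2/1835 + 0.10852 = 0.15113 s.

0.151 s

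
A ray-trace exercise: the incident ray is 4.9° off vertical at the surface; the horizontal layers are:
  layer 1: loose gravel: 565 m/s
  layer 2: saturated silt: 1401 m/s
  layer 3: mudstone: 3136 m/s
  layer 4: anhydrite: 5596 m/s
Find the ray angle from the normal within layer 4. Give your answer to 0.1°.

Snell's law across each interface conserves sin θ / V, so sin θ_4 = V_4·sin θ₁/V₁.
sin θ_4 = 5596 × sin 4.9° / 565 = 0.8460.
θ_4 = 57.78° from the vertical.

57.8°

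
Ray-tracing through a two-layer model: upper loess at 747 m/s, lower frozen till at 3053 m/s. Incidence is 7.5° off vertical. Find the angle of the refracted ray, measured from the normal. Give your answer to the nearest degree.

32°

Snell's law: sin θ₂ = (V₂/V₁)·sin θ₁ = (3053/747)·sin 7.5° = 0.5335.
θ₂ = arcsin 0.5335 = 32.24° from the normal.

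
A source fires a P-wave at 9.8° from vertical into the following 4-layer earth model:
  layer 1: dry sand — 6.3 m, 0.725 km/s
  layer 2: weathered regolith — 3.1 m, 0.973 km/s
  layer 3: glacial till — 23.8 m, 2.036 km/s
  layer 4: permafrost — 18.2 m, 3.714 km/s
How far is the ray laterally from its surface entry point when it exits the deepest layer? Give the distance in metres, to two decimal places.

47.18 m

Apply Snell's law at each interface; in layer i the horizontal offset is hᵢ·tan θᵢ.
Layer 1: θ = 9.80°; offset = 6.3·tan 9.80° = 1.0882 m.
Layer 2: sin θ = 0.973·sin 9.8°/0.725 = 0.2284, θ = 13.20°; offset = 3.1·tan 13.20° = 0.7274 m.
Layer 3: sin θ = 2.036·sin 9.8°/0.725 = 0.4780, θ = 28.55°; offset = 23.8·tan 28.55° = 12.9517 m.
Layer 4: sin θ = 3.714·sin 9.8°/0.725 = 0.8719, θ = 60.69°; offset = 18.2·tan 60.69° = 32.4123 m.
Summing the layer offsets gives 47.1796 m.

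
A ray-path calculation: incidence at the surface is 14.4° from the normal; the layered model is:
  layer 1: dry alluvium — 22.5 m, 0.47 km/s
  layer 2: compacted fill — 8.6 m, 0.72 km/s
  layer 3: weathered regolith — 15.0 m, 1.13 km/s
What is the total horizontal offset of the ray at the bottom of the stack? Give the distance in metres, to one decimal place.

p = sin θ₁/V₁ = sin 14.4°/0.47 = 5.2913e-01 s/km is conserved through the stack.
Layer 1: θ = 14.40°; offset = 22.5·tan 14.40° = 5.777 m.
Layer 2: sin θ = p·0.72 = 0.3810 → θ = 22.39°; offset = 8.6·tan 22.39° = 3.544 m.
Layer 3: sin θ = p·1.13 = 0.5979 → θ = 36.72°; offset = 15.0·tan 36.72° = 11.189 m.
Σ offsets = 20.510 m.

20.5 m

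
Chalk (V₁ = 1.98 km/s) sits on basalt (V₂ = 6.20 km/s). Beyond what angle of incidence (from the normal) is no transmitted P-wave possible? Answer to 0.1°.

18.6°

Critical incidence: sin θ_c = V₁/V₂ = 1.98/6.20 = 0.3194.
θ_c = arcsin 0.3194 = 18.62°.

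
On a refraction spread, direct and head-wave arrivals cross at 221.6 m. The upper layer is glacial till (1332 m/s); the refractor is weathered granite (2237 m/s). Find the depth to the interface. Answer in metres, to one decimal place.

h = (x_cross/2)·√((V₂−V₁)/(V₂+V₁)).
(V₂−V₁)/(V₂+V₁) = (2237−1332)/(2237+1332) = 0.2536; √ = 0.5036.
h = (221.6/2)·0.5036 = 55.79 m.

55.8 m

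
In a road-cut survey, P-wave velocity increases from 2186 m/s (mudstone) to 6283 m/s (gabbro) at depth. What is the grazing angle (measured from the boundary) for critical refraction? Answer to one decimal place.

69.6°

At critical incidence the refracted ray runs along the interface (θ₂ = 90°), so sin θ_c = V₁/V₂.
θ_c = arcsin(2186/6283) = arcsin 0.3479 = 20.36°.
Measured from the interface: 90° − 20.36° = 69.64°.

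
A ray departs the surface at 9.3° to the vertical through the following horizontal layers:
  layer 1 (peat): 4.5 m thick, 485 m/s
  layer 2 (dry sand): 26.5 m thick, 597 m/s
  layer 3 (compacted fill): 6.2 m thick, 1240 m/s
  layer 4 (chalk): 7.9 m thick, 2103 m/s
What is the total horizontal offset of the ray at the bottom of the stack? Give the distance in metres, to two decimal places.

Apply Snell's law at each interface; in layer i the horizontal offset is hᵢ·tan θᵢ.
Layer 1: θ = 9.30°; offset = 4.5·tan 9.30° = 0.7369 m.
Layer 2: sin θ = 597·sin 9.3°/485 = 0.1989, θ = 11.47°; offset = 26.5·tan 11.47° = 5.3789 m.
Layer 3: sin θ = 1240·sin 9.3°/485 = 0.4132, θ = 24.40°; offset = 6.2·tan 24.40° = 2.8130 m.
Layer 4: sin θ = 2103·sin 9.3°/485 = 0.7007, θ = 44.49°; offset = 7.9·tan 44.49° = 7.7594 m.
Σ offsets = 16.6882 m.

16.69 m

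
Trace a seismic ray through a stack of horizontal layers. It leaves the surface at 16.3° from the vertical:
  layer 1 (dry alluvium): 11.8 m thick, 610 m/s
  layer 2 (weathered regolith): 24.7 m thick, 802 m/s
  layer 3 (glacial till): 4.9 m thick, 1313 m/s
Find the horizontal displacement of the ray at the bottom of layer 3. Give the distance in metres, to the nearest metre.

Apply Snell's law at each interface; in layer i the horizontal offset is hᵢ·tan θᵢ.
Layer 1: θ = 16.30°; offset = 11.8·tan 16.30° = 3.451 m.
Layer 2: sin θ = 802·sin 16.3°/610 = 0.3690, θ = 21.65°; offset = 24.7·tan 21.65° = 9.807 m.
Layer 3: sin θ = 1313·sin 16.3°/610 = 0.6041, θ = 37.17°; offset = 4.9·tan 37.17° = 3.715 m.
Σ offsets = 16.972 m.

17 m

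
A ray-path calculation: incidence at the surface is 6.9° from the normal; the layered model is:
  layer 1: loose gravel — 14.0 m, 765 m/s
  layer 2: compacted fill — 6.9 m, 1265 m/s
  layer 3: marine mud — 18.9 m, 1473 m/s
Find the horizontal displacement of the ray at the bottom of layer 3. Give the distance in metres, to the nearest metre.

8 m

Apply Snell's law at each interface; in layer i the horizontal offset is hᵢ·tan θᵢ.
Layer 1: θ = 6.90°; offset = 14.0·tan 6.90° = 1.694 m.
Layer 2: sin θ = 1265·sin 6.9°/765 = 0.1987, θ = 11.46°; offset = 6.9·tan 11.46° = 1.399 m.
Layer 3: sin θ = 1473·sin 6.9°/765 = 0.2313, θ = 13.37°; offset = 18.9·tan 13.37° = 4.494 m.
Total horizontal offset = 7.587 m.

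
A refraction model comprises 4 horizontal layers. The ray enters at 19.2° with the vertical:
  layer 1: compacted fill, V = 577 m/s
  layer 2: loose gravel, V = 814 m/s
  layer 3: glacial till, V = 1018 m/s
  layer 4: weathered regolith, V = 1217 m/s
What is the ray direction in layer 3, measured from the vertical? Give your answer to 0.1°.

35.5°

Ray parameter p = sin 19.2° / 577 = 5.6996e-04 s/m.
sin θ_3 = p·V_3 = 5.6996e-04 × 1018 = 0.5802.
θ_3 = 35.47° from the vertical.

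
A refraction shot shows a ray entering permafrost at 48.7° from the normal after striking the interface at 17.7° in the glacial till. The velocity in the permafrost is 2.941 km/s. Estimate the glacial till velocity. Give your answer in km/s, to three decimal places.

Snell's law: sin 17.7°/V₁ = sin 48.7°/V₂.
V₁ = V₂·sin 17.7°/sin 48.7° = 2.941 × 0.4047 = 1.190 km/s.

1.190 km/s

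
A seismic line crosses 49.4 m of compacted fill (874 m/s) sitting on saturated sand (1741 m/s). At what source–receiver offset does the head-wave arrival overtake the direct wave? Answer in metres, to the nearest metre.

172 m

θ_c = arcsin(874/1741) = 30.13°, so cos θ_c = 0.8649 and tᵢ = 2h cos θ_c/V₁ = 0.0978 s.
At crossover x/V₁ = x/V₂ + tᵢ ⇒ x = tᵢ/(1/V₁ − 1/V₂) = 0.09777/(1.1442e-03 − 5.7438e-04) = 171.59 m.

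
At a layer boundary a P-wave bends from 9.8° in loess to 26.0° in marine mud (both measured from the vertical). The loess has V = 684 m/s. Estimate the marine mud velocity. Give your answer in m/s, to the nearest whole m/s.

1762 m/s

Snell's law: sin 9.8°/V₁ = sin 26.0°/V₂.
V₂ = V₁·sin 26.0°/sin 9.8° = 684 × 2.5755 = 1761.63 m/s.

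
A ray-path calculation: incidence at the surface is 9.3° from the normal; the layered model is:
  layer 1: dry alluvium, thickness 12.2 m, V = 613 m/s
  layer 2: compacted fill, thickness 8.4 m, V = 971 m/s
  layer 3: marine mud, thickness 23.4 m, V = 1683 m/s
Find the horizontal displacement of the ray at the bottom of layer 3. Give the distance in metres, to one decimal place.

Apply Snell's law at each interface; in layer i the horizontal offset is hᵢ·tan θᵢ.
Layer 1: θ = 9.30°; offset = 12.2·tan 9.30° = 1.998 m.
Layer 2: sin θ = 971·sin 9.3°/613 = 0.2560, θ = 14.83°; offset = 8.4·tan 14.83° = 2.224 m.
Layer 3: sin θ = 1683·sin 9.3°/613 = 0.4437, θ = 26.34°; offset = 23.4·tan 26.34° = 11.585 m.
Total horizontal offset = 15.807 m.

15.8 m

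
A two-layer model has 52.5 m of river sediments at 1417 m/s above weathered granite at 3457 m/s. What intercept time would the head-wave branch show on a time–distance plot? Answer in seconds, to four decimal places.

tᵢ = 2h·√(V₂²−V₁²)/(V₁V₂).
√(V₂²−V₁²) = √(3457²−1417²) = 3153.2 m/s.
tᵢ = 2·52.5·3153.2/(1417·3457) = 0.06759 s.

0.0676 s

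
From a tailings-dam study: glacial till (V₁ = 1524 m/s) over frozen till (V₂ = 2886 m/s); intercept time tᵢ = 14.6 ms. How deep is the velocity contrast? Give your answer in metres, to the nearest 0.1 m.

θ_c = arcsin(1524/2886) = 31.87°; cos θ_c = 0.8492.
tᵢ = 2h cos θ_c/V₁ ⇒ h = tᵢ·V₁/(2 cos θ_c) = 0.0146·1524/(2·0.8492) = 13.10 m.

13.1 m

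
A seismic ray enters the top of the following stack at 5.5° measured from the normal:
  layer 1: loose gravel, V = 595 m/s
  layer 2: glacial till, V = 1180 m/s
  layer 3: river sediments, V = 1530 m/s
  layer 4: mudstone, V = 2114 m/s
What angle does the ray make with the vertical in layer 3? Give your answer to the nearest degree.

14°

Snell's law across each interface conserves sin θ / V, so sin θ_3 = V_3·sin θ₁/V₁.
sin θ_3 = 1530 × sin 5.5° / 595 = 0.2465.
θ_3 = arcsin 0.2465 = 14.27°.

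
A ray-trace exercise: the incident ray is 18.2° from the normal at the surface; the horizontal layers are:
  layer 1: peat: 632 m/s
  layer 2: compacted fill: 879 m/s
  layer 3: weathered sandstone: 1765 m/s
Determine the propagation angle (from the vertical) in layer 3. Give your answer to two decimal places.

60.72°

Snell's law across each interface conserves sin θ / V, so sin θ_3 = V_3·sin θ₁/V₁.
sin θ_3 = 1765 × sin 18.2° / 632 = 0.8723.
θ_3 = 60.72° from the vertical.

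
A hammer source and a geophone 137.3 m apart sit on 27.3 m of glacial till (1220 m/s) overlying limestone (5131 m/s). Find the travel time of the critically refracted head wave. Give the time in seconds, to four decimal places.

t = x/V₂ + 2h·√(V₂²−V₁²)/(V₁V₂).
√(V₂²−V₁²) = √(5131²−1220²) = 4983.9 m/s; delay term = 2·27.3·4983.9/(1220·5131) = 0.04347 s.
t = 137.3/5131 + 0.04347 = 0.07023 s.

0.0702 s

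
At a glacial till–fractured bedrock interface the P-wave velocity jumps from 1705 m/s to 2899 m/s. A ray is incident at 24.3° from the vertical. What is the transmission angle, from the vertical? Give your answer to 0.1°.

44.4°

Snell's law: sin θ₂ = (V₂/V₁)·sin θ₁ = (2899/1705)·sin 24.3° = 0.6997.
θ₂ = arcsin 0.6997 = 44.40° from the normal.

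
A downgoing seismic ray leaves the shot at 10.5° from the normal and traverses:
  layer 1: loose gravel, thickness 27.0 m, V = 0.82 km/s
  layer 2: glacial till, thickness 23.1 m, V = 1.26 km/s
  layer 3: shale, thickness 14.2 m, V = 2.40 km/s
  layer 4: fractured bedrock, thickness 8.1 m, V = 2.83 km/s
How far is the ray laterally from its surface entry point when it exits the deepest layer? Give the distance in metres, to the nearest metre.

Ray parameter p = sin 10.5° / 0.82 km/s = 2.2224e-01 s/km.
Layer 1: θ = 10.50°; offset = 27.0·tan 10.50° = 5.004 m.
Layer 2: sin θ = p·1.26 = 0.2800 → θ = 16.26°; offset = 23.1·tan 16.26° = 6.738 m.
Layer 3: sin θ = p·2.40 = 0.5334 → θ = 32.23°; offset = 14.2·tan 32.23° = 8.954 m.
Layer 4: sin θ = p·2.83 = 0.6289 → θ = 38.97°; offset = 8.1·tan 38.97° = 6.553 m.
Total horizontal offset = 27.249 m.

27 m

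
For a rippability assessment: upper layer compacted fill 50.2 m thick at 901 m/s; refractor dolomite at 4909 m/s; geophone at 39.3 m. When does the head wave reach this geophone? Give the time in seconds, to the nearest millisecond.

t = x/V₂ + 2h·√(V₂²−V₁²)/(V₁V₂).
√(V₂²−V₁²) = √(4909²−901²) = 4825.6 m/s; delay term = 2·50.2·4825.6/(901·4909) = 0.10954 s.
t = 39.3/4909 + 0.10954 = 0.11754 s.

0.118 s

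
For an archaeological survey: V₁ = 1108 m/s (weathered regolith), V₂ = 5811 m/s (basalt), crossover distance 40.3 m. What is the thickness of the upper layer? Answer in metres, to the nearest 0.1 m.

16.6 m

h = (x_cross/2)·√((V₂−V₁)/(V₂+V₁)).
(V₂−V₁)/(V₂+V₁) = (5811−1108)/(5811+1108) = 0.6797; √ = 0.8245.
h = (40.3/2)·0.8245 = 16.61 m.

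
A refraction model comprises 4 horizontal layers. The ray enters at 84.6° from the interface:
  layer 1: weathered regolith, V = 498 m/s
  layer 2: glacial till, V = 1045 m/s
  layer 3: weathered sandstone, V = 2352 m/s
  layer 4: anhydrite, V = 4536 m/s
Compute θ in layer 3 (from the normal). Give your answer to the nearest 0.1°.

26.4°

From the normal: θ₁ = 90° − 84.6° = 5.4°.
Snell's law across each interface conserves sin θ / V, so sin θ_3 = V_3·sin θ₁/V₁.
sin θ_3 = 2352 × sin 5.4° / 498 = 0.4445.
θ_3 = arcsin 0.4445 = 26.39°.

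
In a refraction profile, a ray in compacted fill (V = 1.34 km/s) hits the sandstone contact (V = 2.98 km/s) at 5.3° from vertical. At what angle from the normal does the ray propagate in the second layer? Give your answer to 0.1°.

sin θ₁/V₁ = sin θ₂/V₂ ⇒ sin θ₂ = 2.98·sin 5.3°/1.34 = 2.98·0.0924/1.34 = 0.2054.
θ₂ = arcsin 0.2054 = 11.85° from the normal.

11.9°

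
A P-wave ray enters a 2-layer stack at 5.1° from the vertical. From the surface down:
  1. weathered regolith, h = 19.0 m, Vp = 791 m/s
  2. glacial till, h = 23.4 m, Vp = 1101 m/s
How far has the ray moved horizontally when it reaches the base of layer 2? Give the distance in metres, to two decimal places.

p = sin θ₁/V₁ = sin 5.1°/791 = 1.1238e-04 s/m is conserved through the stack.
Layer 1: θ = 5.10°; offset = 19.0·tan 5.10° = 1.6957 m.
Layer 2: sin θ = p·1101 = 0.1237 → θ = 7.11°; offset = 23.4·tan 7.11° = 2.9178 m.
Summing the layer offsets gives 4.6135 m.

4.61 m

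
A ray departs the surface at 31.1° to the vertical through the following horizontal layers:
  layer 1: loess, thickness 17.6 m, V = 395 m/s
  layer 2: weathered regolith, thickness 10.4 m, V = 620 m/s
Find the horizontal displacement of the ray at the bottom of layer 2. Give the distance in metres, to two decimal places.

25.02 m

Ray parameter p = sin 31.1° / 395 m/s = 1.3077e-03 s/m.
Layer 1: θ = 31.10°; offset = 17.6·tan 31.10° = 10.6170 m.
Layer 2: sin θ = p·620 = 0.8108 → θ = 54.17°; offset = 10.4·tan 54.17° = 14.4042 m.
Total horizontal offset = 25.0212 m.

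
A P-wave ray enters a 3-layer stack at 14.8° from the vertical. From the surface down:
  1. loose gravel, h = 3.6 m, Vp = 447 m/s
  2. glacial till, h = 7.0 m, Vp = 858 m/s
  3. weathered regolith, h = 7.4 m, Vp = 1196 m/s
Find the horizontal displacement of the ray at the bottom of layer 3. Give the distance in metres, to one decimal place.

p = sin θ₁/V₁ = sin 14.8°/447 = 5.7147e-04 s/m is conserved through the stack.
Layer 1: θ = 14.80°; offset = 3.6·tan 14.80° = 0.951 m.
Layer 2: sin θ = p·858 = 0.4903 → θ = 29.36°; offset = 7.0·tan 29.36° = 3.938 m.
Layer 3: sin θ = p·1196 = 0.6835 → θ = 43.12°; offset = 7.4·tan 43.12° = 6.929 m.
Total horizontal offset = 11.818 m.

11.8 m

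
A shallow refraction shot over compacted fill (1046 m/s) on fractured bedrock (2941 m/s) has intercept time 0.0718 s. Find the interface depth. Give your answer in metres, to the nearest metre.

θ_c = arcsin(1046/2941) = 20.83°; cos θ_c = 0.9346.
tᵢ = 2h cos θ_c/V₁ ⇒ h = tᵢ·V₁/(2 cos θ_c) = 0.0718·1046/(2·0.9346) = 40.18 m.

40 m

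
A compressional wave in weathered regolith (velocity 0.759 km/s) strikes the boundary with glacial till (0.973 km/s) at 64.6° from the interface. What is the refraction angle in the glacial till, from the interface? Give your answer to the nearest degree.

57°

Angle from the normal: 90° − 64.6° = 25.4°.
Snell's law: sin θ₂ = (V₂/V₁)·sin θ₁ = (0.973/0.759)·sin 25.4° = 0.5499.
θ₂ = arcsin 0.5499 = 33.36° from the normal.
From the interface: 90° − 33.36° = 56.64°.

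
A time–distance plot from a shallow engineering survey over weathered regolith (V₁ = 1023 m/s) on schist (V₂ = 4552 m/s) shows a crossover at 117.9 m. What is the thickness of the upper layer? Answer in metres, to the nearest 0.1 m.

46.9 m

h = (x_cross/2)·√((V₂−V₁)/(V₂+V₁)).
(V₂−V₁)/(V₂+V₁) = (4552−1023)/(4552+1023) = 0.6330; √ = 0.7956.
h = (117.9/2)·0.7956 = 46.90 m.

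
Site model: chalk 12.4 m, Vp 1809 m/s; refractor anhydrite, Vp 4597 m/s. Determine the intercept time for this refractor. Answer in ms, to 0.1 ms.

tᵢ = 2h·√(V₂²−V₁²)/(V₁V₂).
√(V₂²−V₁²) = √(4597²−1809²) = 4226.1 m/s.
tᵢ = 2·12.4·4226.1/(1809·4597) = 0.01260 s.

12.6 ms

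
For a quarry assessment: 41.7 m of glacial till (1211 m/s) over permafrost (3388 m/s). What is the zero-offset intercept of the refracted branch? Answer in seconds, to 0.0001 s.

θ_c = arcsin(V₁/V₂) = arcsin(1211/3388) = 20.94°; cos θ_c = 0.9339.
tᵢ = 2h·cos θ_c / V₁ = 2·41.7·0.9339 / 1211 = 0.06432 s.

0.0643 s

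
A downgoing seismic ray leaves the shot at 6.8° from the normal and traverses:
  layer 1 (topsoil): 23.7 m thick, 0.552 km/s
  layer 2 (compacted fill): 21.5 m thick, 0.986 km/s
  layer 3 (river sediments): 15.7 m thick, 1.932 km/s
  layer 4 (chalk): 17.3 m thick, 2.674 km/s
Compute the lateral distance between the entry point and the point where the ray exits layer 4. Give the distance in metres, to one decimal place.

26.7 m

Ray parameter p = sin 6.8° / 0.552 km/s = 2.1450e-01 s/km.
Layer 1: θ = 6.80°; offset = 23.7·tan 6.80° = 2.826 m.
Layer 2: sin θ = p·0.986 = 0.2115 → θ = 12.21°; offset = 21.5·tan 12.21° = 4.652 m.
Layer 3: sin θ = p·1.932 = 0.4144 → θ = 24.48°; offset = 15.7·tan 24.48° = 7.149 m.
Layer 4: sin θ = p·2.674 = 0.5736 → θ = 35.00°; offset = 17.3·tan 35.00° = 12.113 m.
Σ offsets = 26.741 m.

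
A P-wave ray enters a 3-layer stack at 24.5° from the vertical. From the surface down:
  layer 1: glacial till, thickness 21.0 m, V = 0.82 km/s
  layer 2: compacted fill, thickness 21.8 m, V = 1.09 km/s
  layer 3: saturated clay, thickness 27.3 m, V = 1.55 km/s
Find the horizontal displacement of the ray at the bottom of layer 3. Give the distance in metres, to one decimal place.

58.4 m

Apply Snell's law at each interface; in layer i the horizontal offset is hᵢ·tan θᵢ.
Layer 1: θ = 24.50°; offset = 21.0·tan 24.50° = 9.570 m.
Layer 2: sin θ = 1.09·sin 24.5°/0.82 = 0.5512, θ = 33.45°; offset = 21.8·tan 33.45° = 14.403 m.
Layer 3: sin θ = 1.55·sin 24.5°/0.82 = 0.7839, θ = 51.62°; offset = 27.3·tan 51.62° = 34.464 m.
Summing the layer offsets gives 58.437 m.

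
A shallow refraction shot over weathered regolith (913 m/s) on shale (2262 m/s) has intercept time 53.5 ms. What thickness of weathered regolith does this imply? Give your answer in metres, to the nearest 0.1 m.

h = tᵢ·V₁·V₂ / (2·√(V₂²−V₁²)).
√(V₂²−V₁²) = √(2262² − 913²) = 2069.6 m/s.
h = 0.0535 s × 913 × 2262 / (2 × 2069.6) = 26.69 m.

26.7 m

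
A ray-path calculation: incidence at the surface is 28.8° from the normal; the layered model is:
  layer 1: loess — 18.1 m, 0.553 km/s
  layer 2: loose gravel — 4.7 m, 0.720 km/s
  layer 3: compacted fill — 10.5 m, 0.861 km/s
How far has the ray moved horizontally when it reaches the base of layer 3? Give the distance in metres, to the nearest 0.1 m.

25.6 m

p = sin θ₁/V₁ = sin 28.8°/0.553 = 8.7116e-01 s/km is conserved through the stack.
Layer 1: θ = 28.80°; offset = 18.1·tan 28.80° = 9.951 m.
Layer 2: sin θ = p·0.720 = 0.6272 → θ = 38.85°; offset = 4.7·tan 38.85° = 3.785 m.
Layer 3: sin θ = p·0.861 = 0.7501 → θ = 48.60°; offset = 10.5·tan 48.60° = 11.909 m.
Σ offsets = 25.644 m.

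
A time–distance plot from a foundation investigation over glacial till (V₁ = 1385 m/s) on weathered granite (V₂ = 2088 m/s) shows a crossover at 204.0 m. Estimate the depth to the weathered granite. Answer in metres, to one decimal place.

45.9 m

x_cross = 2h·√((V₂+V₁)/(V₂−V₁)) → h = x_cross / (2·√((V₂+V₁)/(V₂−V₁))).
√((V₂+V₁)/(V₂−V₁)) = √((2088+1385)/(2088−1385)) = 2.2227.
h = 204.0 / (2·2.2227) = 45.89 m.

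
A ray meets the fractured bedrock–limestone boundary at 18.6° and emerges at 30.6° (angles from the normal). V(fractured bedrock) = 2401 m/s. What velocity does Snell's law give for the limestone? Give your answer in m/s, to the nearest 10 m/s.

sin 18.6° = 0.3190; sin 30.6° = 0.5090.
V₂ = V₁·(sin θ₂/sin θ₁) = 2401·(0.5090/0.3190) = 3831.86 m/s.

3830 m/s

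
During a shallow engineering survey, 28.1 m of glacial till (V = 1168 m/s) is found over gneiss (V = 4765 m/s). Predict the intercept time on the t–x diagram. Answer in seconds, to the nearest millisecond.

θ_c = arcsin(V₁/V₂) = arcsin(1168/4765) = 14.19°; cos θ_c = 0.9695.
tᵢ = 2h·cos θ_c / V₁ = 2·28.1·0.9695 / 1168 = 0.04665 s.

0.047 s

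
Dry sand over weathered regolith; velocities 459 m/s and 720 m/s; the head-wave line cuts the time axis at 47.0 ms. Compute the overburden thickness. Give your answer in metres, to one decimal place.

14.0 m

h = tᵢ·V₁·V₂ / (2·√(V₂²−V₁²)).
√(V₂²−V₁²) = √(720² − 459²) = 554.7 m/s.
h = 0.047 s × 459 × 720 / (2 × 554.7) = 14.00 m.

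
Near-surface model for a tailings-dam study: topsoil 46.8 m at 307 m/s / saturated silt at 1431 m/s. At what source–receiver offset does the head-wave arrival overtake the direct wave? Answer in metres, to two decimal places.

116.39 m

x_cross = 2h·√((V₂+V₁)/(V₂−V₁)).
(V₂+V₁)/(V₂−V₁) = (1431+307)/(1431−307) = 1.5463; √ = 1.2435.
x_cross = 2·46.8·1.2435 = 116.39 m.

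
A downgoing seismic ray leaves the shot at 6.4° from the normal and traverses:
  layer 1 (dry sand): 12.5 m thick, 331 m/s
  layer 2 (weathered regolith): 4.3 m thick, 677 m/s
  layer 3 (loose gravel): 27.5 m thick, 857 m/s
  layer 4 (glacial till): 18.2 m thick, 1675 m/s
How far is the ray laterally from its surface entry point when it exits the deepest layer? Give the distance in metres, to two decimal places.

23.13 m

Apply Snell's law at each interface; in layer i the horizontal offset is hᵢ·tan θᵢ.
Layer 1: θ = 6.40°; offset = 12.5·tan 6.40° = 1.4021 m.
Layer 2: sin θ = 677·sin 6.4°/331 = 0.2280, θ = 13.18°; offset = 4.3·tan 13.18° = 1.0069 m.
Layer 3: sin θ = 857·sin 6.4°/331 = 0.2886, θ = 16.77°; offset = 27.5·tan 16.77° = 8.2894 m.
Layer 4: sin θ = 1675·sin 6.4°/331 = 0.5641, θ = 34.34°; offset = 18.2·tan 34.34° = 12.4331 m.
Summing the layer offsets gives 23.1315 m.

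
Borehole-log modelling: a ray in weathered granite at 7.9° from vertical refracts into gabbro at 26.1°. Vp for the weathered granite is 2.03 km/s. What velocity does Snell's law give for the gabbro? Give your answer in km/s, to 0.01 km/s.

6.50 km/s

sin 7.9° = 0.1374; sin 26.1° = 0.4399.
V₂ = V₁·(sin θ₂/sin θ₁) = 2.03·(0.4399/0.1374) = 6.50 km/s.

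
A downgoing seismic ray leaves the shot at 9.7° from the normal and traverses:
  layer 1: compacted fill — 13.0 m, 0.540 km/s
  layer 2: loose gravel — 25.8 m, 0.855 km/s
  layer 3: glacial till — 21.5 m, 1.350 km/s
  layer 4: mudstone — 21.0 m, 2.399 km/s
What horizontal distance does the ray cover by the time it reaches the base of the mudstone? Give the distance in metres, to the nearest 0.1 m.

Apply Snell's law at each interface; in layer i the horizontal offset is hᵢ·tan θᵢ.
Layer 1: θ = 9.70°; offset = 13.0·tan 9.70° = 2.222 m.
Layer 2: sin θ = 0.855·sin 9.7°/0.540 = 0.2668, θ = 15.47°; offset = 25.8·tan 15.47° = 7.142 m.
Layer 3: sin θ = 1.350·sin 9.7°/0.540 = 0.4212, θ = 24.91°; offset = 21.5·tan 24.91° = 9.985 m.
Layer 4: sin θ = 2.399·sin 9.7°/0.540 = 0.7485, θ = 48.46°; offset = 21.0·tan 48.46° = 23.705 m.
Summing the layer offsets gives 43.055 m.

43.1 m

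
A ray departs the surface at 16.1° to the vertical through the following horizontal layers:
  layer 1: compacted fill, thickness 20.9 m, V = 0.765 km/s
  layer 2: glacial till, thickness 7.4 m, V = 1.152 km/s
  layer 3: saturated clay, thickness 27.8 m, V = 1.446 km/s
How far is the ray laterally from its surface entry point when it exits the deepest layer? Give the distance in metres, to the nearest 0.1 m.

26.5 m

p = sin θ₁/V₁ = sin 16.1°/0.765 = 3.6250e-01 s/km is conserved through the stack.
Layer 1: θ = 16.10°; offset = 20.9·tan 16.10° = 6.032 m.
Layer 2: sin θ = p·1.152 = 0.4176 → θ = 24.68°; offset = 7.4·tan 24.68° = 3.401 m.
Layer 3: sin θ = p·1.446 = 0.5242 → θ = 31.61°; offset = 27.8·tan 31.61° = 17.111 m.
Total horizontal offset = 26.545 m.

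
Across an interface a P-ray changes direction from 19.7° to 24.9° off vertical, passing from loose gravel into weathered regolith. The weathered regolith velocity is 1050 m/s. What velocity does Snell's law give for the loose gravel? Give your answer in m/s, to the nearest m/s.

841 m/s

Snell's law: sin 19.7°/V₁ = sin 24.9°/V₂.
V₁ = V₂·sin 19.7°/sin 24.9° = 1050 × 0.8006 = 840.66 m/s.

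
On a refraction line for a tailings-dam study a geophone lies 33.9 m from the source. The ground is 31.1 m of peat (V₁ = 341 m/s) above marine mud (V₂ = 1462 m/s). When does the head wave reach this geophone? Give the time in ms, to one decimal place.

200.6 ms

θ_c = arcsin(V₁/V₂) = arcsin(341/1462) = 13.49°, cos θ_c = 0.9724.
Intercept time tᵢ = 2h cos θ_c / V₁ = 2·31.1·0.9724/341 = 0.17737 s.
t = x/V₂ + tᵢ = 33.9/1462 + 0.17737 = 0.20056 s.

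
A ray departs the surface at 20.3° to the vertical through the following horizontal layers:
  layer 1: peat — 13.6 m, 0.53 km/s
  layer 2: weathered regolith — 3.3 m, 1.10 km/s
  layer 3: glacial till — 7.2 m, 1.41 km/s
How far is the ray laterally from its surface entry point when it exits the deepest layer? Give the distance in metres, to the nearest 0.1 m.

Apply Snell's law at each interface; in layer i the horizontal offset is hᵢ·tan θᵢ.
Layer 1: θ = 20.30°; offset = 13.6·tan 20.30° = 5.031 m.
Layer 2: sin θ = 1.10·sin 20.3°/0.53 = 0.7201, θ = 46.06°; offset = 3.3·tan 46.06° = 3.424 m.
Layer 3: sin θ = 1.41·sin 20.3°/0.53 = 0.9230, θ = 67.37°; offset = 7.2·tan 67.37° = 17.268 m.
Summing the layer offsets gives 25.723 m.

25.7 m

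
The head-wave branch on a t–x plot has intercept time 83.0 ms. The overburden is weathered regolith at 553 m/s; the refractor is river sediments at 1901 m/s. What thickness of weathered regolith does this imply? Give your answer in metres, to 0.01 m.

θ_c = arcsin(553/1901) = 16.91°; cos θ_c = 0.9568.
tᵢ = 2h cos θ_c/V₁ ⇒ h = tᵢ·V₁/(2 cos θ_c) = 0.083·553/(2·0.9568) = 23.99 m.

23.99 m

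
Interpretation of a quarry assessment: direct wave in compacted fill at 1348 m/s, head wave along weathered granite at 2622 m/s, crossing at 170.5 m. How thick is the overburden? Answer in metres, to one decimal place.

x_cross = 2h·√((V₂+V₁)/(V₂−V₁)) → h = x_cross / (2·√((V₂+V₁)/(V₂−V₁))).
√((V₂+V₁)/(V₂−V₁)) = √((2622+1348)/(2622−1348)) = 1.7653.
h = 170.5 / (2·1.7653) = 48.29 m.

48.3 m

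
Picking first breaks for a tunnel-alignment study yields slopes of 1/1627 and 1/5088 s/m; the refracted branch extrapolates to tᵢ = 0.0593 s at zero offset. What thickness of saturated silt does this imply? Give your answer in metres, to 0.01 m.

h = tᵢ·V₁·V₂ / (2·√(V₂²−V₁²)).
√(V₂²−V₁²) = √(5088² − 1627²) = 4820.9 m/s.
h = 0.0593 s × 1627 × 5088 / (2 × 4820.9) = 50.91 m.

50.91 m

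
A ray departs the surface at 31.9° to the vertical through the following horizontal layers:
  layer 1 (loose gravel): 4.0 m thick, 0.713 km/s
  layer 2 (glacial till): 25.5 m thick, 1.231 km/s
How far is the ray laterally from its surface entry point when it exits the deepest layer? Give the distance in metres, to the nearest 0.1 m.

59.3 m

Apply Snell's law at each interface; in layer i the horizontal offset is hᵢ·tan θᵢ.
Layer 1: θ = 31.90°; offset = 4.0·tan 31.90° = 2.490 m.
Layer 2: sin θ = 1.231·sin 31.9°/0.713 = 0.9124, θ = 65.83°; offset = 25.5·tan 65.83° = 56.826 m.
Summing the layer offsets gives 59.316 m.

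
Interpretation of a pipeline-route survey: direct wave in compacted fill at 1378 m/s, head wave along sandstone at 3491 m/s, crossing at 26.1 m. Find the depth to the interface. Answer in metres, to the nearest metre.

9 m

h = (x_cross/2)·√((V₂−V₁)/(V₂+V₁)).
(V₂−V₁)/(V₂+V₁) = (3491−1378)/(3491+1378) = 0.4340; √ = 0.6588.
h = (26.1/2)·0.6588 = 8.60 m.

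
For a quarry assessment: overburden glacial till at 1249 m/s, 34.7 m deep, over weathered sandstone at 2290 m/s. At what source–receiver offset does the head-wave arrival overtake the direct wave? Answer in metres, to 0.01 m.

x_cross = 2h·√((V₂+V₁)/(V₂−V₁)).
(V₂+V₁)/(V₂−V₁) = (2290+1249)/(2290−1249) = 3.3996; √ = 1.8438.
x_cross = 2·34.7·1.8438 = 127.96 m.

127.96 m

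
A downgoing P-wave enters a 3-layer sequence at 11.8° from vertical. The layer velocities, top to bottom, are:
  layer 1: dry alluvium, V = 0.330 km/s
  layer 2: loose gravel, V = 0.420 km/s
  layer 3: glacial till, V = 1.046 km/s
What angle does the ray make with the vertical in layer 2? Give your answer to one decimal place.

15.1°

Ray parameter p = sin 11.8° / 0.330 = 6.1969e-01 s/km.
sin θ_2 = p·V_2 = 6.1969e-01 × 0.420 = 0.2603.
θ_2 = arcsin 0.2603 = 15.09°.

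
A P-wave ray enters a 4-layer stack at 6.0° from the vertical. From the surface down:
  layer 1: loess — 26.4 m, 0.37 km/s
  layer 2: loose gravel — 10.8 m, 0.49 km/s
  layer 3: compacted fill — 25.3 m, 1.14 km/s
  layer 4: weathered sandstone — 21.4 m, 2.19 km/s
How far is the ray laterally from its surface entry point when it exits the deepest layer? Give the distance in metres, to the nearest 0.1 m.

29.7 m

Apply Snell's law at each interface; in layer i the horizontal offset is hᵢ·tan θᵢ.
Layer 1: θ = 6.00°; offset = 26.4·tan 6.00° = 2.775 m.
Layer 2: sin θ = 0.49·sin 6.0°/0.37 = 0.1384, θ = 7.96°; offset = 10.8·tan 7.96° = 1.510 m.
Layer 3: sin θ = 1.14·sin 6.0°/0.37 = 0.3221, θ = 18.79°; offset = 25.3·tan 18.79° = 8.607 m.
Layer 4: sin θ = 2.19·sin 6.0°/0.37 = 0.6187, θ = 38.22°; offset = 21.4·tan 38.22° = 16.853 m.
Σ offsets = 29.744 m.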